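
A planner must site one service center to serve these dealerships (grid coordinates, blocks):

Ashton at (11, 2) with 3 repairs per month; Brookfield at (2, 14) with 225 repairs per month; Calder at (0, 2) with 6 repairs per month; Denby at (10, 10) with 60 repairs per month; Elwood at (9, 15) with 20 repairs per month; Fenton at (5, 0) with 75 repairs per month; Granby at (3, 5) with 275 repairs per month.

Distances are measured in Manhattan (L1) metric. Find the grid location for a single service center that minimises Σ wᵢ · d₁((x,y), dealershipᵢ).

(3, 5)

Manhattan distance separates: Σwᵢ(|x−xᵢ|+|y−yᵢ|) = Σwᵢ|x−xᵢ| + Σwᵢ|y−yᵢ|, so x and y are optimised independently as 1-D weighted medians.
Total weight W = 664; half = 332.
x-coordinate, sorted with cumulative weight:
  x=0 (Calder, w=6) cum 6
  x=2 (Brookfield, w=225) cum 231
  x=3 (Granby, w=275) cum 506  ← median
  x=5 (Fenton, w=75) cum 581
  x=9 (Elwood, w=20) cum 601
  x=10 (Denby, w=60) cum 661
  x=11 (Ashton, w=3) cum 664
⇒ x* = 3
y-coordinate, sorted with cumulative weight:
  y=0 (Fenton, w=75) cum 75
  y=2 (Ashton, w=3) cum 78
  y=2 (Calder, w=6) cum 84
  y=5 (Granby, w=275) cum 359  ← median
  y=10 (Denby, w=60) cum 419
  y=14 (Brookfield, w=225) cum 644
  y=15 (Elwood, w=20) cum 664
⇒ y* = 5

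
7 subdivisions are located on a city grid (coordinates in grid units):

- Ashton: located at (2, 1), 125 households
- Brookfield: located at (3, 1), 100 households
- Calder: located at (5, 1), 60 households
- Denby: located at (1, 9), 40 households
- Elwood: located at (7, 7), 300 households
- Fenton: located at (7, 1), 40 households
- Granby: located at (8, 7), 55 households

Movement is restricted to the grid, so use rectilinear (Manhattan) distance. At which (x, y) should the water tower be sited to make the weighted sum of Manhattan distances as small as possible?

(7, 7)

Manhattan distance separates: Σwᵢ(|x−xᵢ|+|y−yᵢ|) = Σwᵢ|x−xᵢ| + Σwᵢ|y−yᵢ|, so x and y are optimised independently as 1-D weighted medians.
Total weight W = 720; half = 360.
x-coordinate, sorted with cumulative weight:
  x=1 (Denby, w=40) cum 40
  x=2 (Ashton, w=125) cum 165
  x=3 (Brookfield, w=100) cum 265
  x=5 (Calder, w=60) cum 325
  x=7 (Elwood, w=300) cum 625  ← median
  x=7 (Fenton, w=40) cum 665
  x=8 (Granby, w=55) cum 720
⇒ x* = 7
y-coordinate, sorted with cumulative weight:
  y=1 (Ashton, w=125) cum 125
  y=1 (Brookfield, w=100) cum 225
  y=1 (Calder, w=60) cum 285
  y=1 (Fenton, w=40) cum 325
  y=7 (Elwood, w=300) cum 625  ← median
  y=7 (Granby, w=55) cum 680
  y=9 (Denby, w=40) cum 720
⇒ y* = 7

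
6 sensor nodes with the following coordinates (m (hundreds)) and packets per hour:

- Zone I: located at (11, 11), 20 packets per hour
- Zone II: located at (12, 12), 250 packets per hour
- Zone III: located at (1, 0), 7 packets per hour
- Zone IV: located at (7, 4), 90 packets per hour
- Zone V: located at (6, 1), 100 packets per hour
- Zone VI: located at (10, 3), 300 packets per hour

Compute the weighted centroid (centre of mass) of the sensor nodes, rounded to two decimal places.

(9.72, 5.97)

The minimiser of Σwᵢ‖p−pᵢ‖² is the weighted centroid p* = (Σwᵢpᵢ)/(Σwᵢ).
Σwᵢ = 767.
Σwᵢxᵢ = 20·11 + 250·12 + 7·1 + 90·7 + 100·6 + 300·10 = 7457.
Σwᵢyᵢ = 20·11 + 250·12 + 7·0 + 90·4 + 100·1 + 300·3 = 4580.
x* = 7457/767 = 9.72, y* = 4580/767 = 5.97.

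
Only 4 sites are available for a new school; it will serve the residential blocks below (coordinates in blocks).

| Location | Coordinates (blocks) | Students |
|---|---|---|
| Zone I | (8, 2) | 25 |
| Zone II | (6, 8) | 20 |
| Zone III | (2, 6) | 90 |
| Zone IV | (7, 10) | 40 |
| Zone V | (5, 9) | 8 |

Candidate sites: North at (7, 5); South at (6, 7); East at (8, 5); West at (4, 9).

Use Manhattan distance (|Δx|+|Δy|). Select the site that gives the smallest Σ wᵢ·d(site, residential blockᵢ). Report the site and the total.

South, total 829 blocks

Total weighted distance at each candidate:
  North (7, 5): total = 968
  South (6, 7): total = 829
  East (8, 5): total = 1101
  West (4, 9): total = 953
Minimum is at South with total 829 blocks.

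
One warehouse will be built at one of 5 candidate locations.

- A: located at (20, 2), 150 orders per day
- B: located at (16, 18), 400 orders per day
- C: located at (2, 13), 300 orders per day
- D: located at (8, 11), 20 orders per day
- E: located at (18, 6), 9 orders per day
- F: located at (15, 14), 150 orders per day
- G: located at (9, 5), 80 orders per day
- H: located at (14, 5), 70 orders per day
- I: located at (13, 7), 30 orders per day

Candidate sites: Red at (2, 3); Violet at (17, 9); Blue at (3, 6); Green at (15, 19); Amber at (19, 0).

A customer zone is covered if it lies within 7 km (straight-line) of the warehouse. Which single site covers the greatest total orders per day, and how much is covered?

Green, covering 550

Coverage radius r = 7 km; a point is covered iff (Δx)²+(Δy)² ≤ 7² = 49.
  Red (2, 3): covers {none} → 0
  Violet (17, 9): covers {E, F, H, I} → 259
  Blue (3, 6): covers {G} → 80
  Green (15, 19): covers {B, F} → 550
  Amber (19, 0): covers {A, E} → 159
Maximum coverage at Green: 550 orders per day.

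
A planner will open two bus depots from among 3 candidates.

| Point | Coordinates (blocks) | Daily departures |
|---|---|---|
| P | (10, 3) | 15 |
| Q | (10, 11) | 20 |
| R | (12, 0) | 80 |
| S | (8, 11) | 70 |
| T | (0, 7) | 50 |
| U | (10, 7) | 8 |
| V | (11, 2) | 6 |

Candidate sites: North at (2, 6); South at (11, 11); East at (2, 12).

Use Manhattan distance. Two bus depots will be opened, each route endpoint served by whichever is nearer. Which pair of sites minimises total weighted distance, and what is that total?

Evaluate every pair (each demand assigned to the nearer of the two):
  {North, South}: total = 1569
  {South, East}: total = 1769
  {North, East}: total = 2415
Best pair: {North, South} with total 1569.

{North, South}, total 1569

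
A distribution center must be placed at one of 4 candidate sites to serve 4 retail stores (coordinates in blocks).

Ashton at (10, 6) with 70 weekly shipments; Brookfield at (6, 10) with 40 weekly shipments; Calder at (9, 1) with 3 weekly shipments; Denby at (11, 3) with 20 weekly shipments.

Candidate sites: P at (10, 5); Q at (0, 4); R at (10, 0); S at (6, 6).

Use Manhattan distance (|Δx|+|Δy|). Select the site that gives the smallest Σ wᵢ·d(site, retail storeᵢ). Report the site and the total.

P, total 505 blocks

Total weighted distance at each candidate:
  P (10, 5): total = 505
  Q (0, 4): total = 1596
  R (10, 0): total = 1066
  S (6, 6): total = 624
Minimum is at P with total 505 blocks.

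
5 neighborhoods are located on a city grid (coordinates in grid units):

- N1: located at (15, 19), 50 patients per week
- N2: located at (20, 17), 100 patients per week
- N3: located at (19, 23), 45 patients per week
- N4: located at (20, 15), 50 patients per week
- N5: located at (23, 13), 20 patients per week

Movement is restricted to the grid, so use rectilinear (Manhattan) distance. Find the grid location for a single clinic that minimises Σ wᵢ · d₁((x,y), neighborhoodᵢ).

Manhattan distance separates: Σwᵢ(|x−xᵢ|+|y−yᵢ|) = Σwᵢ|x−xᵢ| + Σwᵢ|y−yᵢ|, so x and y are optimised independently as 1-D weighted medians.
Total weight W = 265; half = 132.5.
x-coordinate, sorted with cumulative weight:
  x=15 (N1, w=50) cum 50
  x=19 (N3, w=45) cum 95
  x=20 (N2, w=100) cum 195  ← median
  x=20 (N4, w=50) cum 245
  x=23 (N5, w=20) cum 265
⇒ x* = 20
y-coordinate, sorted with cumulative weight:
  y=13 (N5, w=20) cum 20
  y=15 (N4, w=50) cum 70
  y=17 (N2, w=100) cum 170  ← median
  y=19 (N1, w=50) cum 220
  y=23 (N3, w=45) cum 265
⇒ y* = 17

(20, 17)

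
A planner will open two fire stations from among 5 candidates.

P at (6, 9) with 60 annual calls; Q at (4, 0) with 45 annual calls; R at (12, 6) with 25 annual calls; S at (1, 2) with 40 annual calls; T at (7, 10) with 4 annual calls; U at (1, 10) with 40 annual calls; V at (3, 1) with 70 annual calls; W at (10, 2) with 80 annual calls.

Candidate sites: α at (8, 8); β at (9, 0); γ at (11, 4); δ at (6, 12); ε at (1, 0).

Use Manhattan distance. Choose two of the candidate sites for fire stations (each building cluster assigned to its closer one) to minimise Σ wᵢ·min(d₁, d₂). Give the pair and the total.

{α, ε}, total 1767

Evaluate every pair (each demand assigned to the nearer of the two):
  {α, ε}: total = 1767
  {γ, ε}: total = 1780
  {β, δ}: total = 2052
  {α, β}: total = 2057
  {β, ε}: total = 2058
  {δ, ε}: total = 2077
  {γ, δ}: total = 2532
  {α, γ}: total = 2612
  {β, γ}: total = 2710
  {α, δ}: total = 3162
Best pair: {α, ε} with total 1767.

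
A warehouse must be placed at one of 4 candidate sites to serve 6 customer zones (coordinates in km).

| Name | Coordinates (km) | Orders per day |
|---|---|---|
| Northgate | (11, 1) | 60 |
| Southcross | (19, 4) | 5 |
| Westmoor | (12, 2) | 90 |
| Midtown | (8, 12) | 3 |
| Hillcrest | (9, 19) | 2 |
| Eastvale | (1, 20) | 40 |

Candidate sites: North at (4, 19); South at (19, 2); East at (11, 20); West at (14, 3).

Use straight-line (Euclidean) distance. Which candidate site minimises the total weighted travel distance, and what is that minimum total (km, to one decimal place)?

Total weighted distance at each candidate:
  North (4, 19): total = 3116.5
  South (19, 2): total = 2226.0
  East (11, 20): total = 3282.0
  West (14, 3): total = 1365.1
Minimum is at West with total 1365.1 km.

West, total 1365.1 km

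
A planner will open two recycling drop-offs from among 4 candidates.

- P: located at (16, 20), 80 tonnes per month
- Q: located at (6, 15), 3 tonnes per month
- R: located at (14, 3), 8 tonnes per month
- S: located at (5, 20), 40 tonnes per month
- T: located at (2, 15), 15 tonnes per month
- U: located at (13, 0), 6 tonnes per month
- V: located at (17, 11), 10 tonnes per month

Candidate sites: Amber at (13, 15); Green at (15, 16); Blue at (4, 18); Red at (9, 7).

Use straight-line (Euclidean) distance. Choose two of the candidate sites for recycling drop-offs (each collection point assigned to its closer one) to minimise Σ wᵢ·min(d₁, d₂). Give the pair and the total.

{Green, Blue}, total 739.1

Evaluate every pair (each demand assigned to the nearer of the two):
  {Green, Blue}: total = 739.1
  {Amber, Blue}: total = 863.7
  {Green, Red}: total = 1099.2
  {Amber, Green}: total = 1133.4
  {Amber, Red}: total = 1180.5
  {Blue, Red}: total = 1316.6
Best pair: {Green, Blue} with total 739.1.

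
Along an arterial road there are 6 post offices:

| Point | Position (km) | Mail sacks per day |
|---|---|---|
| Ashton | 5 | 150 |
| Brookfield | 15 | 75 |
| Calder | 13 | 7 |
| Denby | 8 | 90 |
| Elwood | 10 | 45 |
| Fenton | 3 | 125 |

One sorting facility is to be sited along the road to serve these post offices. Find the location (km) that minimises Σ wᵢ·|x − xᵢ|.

For a sum of weighted absolute distances on a line, the optimum is the weighted median (not the mean). Total weight W = 492; half-weight = 246.
Sort by position and accumulate weight:
  km 3 (Fenton, w=125) → cum 125
  km 5 (Ashton, w=150) → cum 275  ≥ 246 → median here
  km 8 (Denby, w=90) → cum 365
  km 10 (Elwood, w=45) → cum 410
  km 13 (Calder, w=7) → cum 417
  km 15 (Brookfield, w=75) → cum 492
Optimal location: km 5.

x = 5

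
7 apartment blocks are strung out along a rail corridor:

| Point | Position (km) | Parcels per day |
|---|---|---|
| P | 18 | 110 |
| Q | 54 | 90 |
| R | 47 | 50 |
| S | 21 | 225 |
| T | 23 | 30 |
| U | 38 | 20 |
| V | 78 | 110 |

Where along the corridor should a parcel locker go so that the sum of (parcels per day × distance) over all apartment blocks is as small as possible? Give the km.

x = 21

For a sum of weighted absolute distances on a line, the optimum is the weighted median (not the mean). Total weight W = 635; half-weight = 317.5.
Sort by position and accumulate weight:
  km 18 (P, w=110) → cum 110
  km 21 (S, w=225) → cum 335  ≥ 317.5 → median here
  km 23 (T, w=30) → cum 365
  km 38 (U, w=20) → cum 385
  km 47 (R, w=50) → cum 435
  km 54 (Q, w=90) → cum 525
  km 78 (V, w=110) → cum 635
Optimal location: km 21.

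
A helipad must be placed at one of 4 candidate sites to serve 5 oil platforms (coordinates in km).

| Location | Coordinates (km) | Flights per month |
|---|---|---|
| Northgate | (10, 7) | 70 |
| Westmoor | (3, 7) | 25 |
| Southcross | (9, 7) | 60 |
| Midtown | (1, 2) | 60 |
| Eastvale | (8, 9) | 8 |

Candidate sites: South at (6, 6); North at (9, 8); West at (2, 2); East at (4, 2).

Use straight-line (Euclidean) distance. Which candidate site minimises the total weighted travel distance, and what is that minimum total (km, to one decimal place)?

North, total 922.4 km

Total weighted distance at each candidate:
  South (6, 6): total = 970.4
  North (9, 8): total = 922.4
  West (2, 2): total = 1437.8
  East (4, 2): total = 1343.0
Minimum is at North with total 922.4 km.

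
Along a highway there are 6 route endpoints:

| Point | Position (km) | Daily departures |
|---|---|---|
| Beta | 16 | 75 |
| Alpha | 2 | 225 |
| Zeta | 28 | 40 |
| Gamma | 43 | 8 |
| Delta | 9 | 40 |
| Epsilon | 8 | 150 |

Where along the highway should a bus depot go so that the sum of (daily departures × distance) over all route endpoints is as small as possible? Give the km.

x = 8

For a sum of weighted absolute distances on a line, the optimum is the weighted median (not the mean). Total weight W = 538; half-weight = 269.
Sort by position and accumulate weight:
  km 2 (Alpha, w=225) → cum 225
  km 8 (Epsilon, w=150) → cum 375  ≥ 269 → median here
  km 9 (Delta, w=40) → cum 415
  km 16 (Beta, w=75) → cum 490
  km 28 (Zeta, w=40) → cum 530
  km 43 (Gamma, w=8) → cum 538
Optimal location: km 8.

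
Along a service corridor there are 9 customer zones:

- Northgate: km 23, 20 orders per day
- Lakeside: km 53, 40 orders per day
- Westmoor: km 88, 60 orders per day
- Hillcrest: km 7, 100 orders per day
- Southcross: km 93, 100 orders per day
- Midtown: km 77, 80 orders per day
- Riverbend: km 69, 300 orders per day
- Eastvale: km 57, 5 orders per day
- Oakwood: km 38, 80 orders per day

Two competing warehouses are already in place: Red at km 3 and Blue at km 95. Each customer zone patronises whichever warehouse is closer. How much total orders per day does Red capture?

The indifferent point is the midpoint (3+95)/2 = 49; customer zones left of it (closer to Red at 3) go to Red, those right go to Blue.
  Hillcrest at 7 (w=100) → Red
  Northgate at 23 (w=20) → Red
  Oakwood at 38 (w=80) → Red
  Lakeside at 53 (w=40) → Blue
  Eastvale at 57 (w=5) → Blue
  Riverbend at 69 (w=300) → Blue
  Midtown at 77 (w=80) → Blue
  Westmoor at 88 (w=60) → Blue
  Southcross at 93 (w=100) → Blue
Red captures 200; Blue captures 585.

200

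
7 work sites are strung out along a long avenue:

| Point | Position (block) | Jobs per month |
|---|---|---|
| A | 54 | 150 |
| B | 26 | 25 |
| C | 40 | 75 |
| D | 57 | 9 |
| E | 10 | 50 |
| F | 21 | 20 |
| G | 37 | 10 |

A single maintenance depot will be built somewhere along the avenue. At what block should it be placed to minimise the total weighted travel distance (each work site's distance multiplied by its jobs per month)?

For a sum of weighted absolute distances on a line, the optimum is the weighted median (not the mean). Total weight W = 339; half-weight = 169.5.
Sort by position and accumulate weight:
  block 10 (E, w=50) → cum 50
  block 21 (F, w=20) → cum 70
  block 26 (B, w=25) → cum 95
  block 37 (G, w=10) → cum 105
  block 40 (C, w=75) → cum 180  ≥ 169.5 → median here
  block 54 (A, w=150) → cum 330
  block 57 (D, w=9) → cum 339
Optimal location: block 40.

x = 40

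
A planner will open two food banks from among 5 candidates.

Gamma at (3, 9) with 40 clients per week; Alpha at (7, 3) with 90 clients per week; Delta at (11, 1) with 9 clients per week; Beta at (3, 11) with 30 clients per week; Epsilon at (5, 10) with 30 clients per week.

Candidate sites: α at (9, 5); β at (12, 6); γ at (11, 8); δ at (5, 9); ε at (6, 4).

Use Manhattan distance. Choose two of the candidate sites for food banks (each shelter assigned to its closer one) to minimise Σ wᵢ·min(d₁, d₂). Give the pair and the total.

{δ, ε}, total 482

Evaluate every pair (each demand assigned to the nearer of the two):
  {δ, ε}: total = 482
  {α, δ}: total = 644
  {β, δ}: total = 1004
  {γ, δ}: total = 1013
  {α, ε}: total = 1064
  {β, ε}: total = 1064
  {γ, ε}: total = 1073
  {α, γ}: total = 1344
  {α, β}: total = 1444
  {β, γ}: total = 1704
Best pair: {δ, ε} with total 482.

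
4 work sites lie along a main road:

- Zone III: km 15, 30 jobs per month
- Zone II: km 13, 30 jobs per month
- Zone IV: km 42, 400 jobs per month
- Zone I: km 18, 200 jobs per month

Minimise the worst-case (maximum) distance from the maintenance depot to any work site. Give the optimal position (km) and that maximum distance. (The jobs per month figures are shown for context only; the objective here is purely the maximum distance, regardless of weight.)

The 1-center on a line is the midpoint of the two extreme points: leftmost at 13, rightmost at 42.
Optimal location = (13 + 42)/2 = 27.5; maximum distance = (42 − 13)/2 = 14.5.

location 27.5, max distance 14.5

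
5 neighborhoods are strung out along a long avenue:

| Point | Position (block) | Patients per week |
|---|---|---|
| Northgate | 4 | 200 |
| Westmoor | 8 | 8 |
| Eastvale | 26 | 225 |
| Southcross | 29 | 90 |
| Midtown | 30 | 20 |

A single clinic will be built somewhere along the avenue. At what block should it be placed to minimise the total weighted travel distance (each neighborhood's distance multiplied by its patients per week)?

x = 26

For a sum of weighted absolute distances on a line, the optimum is the weighted median (not the mean). Total weight W = 543; half-weight = 271.5.
Sort by position and accumulate weight:
  block 4 (Northgate, w=200) → cum 200
  block 8 (Westmoor, w=8) → cum 208
  block 26 (Eastvale, w=225) → cum 433  ≥ 271.5 → median here
  block 29 (Southcross, w=90) → cum 523
  block 30 (Midtown, w=20) → cum 543
Optimal location: block 26.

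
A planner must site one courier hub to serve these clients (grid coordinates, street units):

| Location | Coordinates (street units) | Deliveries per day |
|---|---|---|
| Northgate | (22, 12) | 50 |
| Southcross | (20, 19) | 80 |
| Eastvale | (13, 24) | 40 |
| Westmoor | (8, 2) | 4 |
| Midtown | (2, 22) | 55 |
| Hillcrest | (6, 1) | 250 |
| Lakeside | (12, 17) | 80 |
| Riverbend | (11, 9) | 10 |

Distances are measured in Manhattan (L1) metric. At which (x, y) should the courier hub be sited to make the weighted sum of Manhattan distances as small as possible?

(6, 12)

Manhattan distance separates: Σwᵢ(|x−xᵢ|+|y−yᵢ|) = Σwᵢ|x−xᵢ| + Σwᵢ|y−yᵢ|, so x and y are optimised independently as 1-D weighted medians.
Total weight W = 569; half = 284.5.
x-coordinate, sorted with cumulative weight:
  x=2 (Midtown, w=55) cum 55
  x=6 (Hillcrest, w=250) cum 305  ← median
  x=8 (Westmoor, w=4) cum 309
  x=11 (Riverbend, w=10) cum 319
  x=12 (Lakeside, w=80) cum 399
  x=13 (Eastvale, w=40) cum 439
  x=20 (Southcross, w=80) cum 519
  x=22 (Northgate, w=50) cum 569
⇒ x* = 6
y-coordinate, sorted with cumulative weight:
  y=1 (Hillcrest, w=250) cum 250
  y=2 (Westmoor, w=4) cum 254
  y=9 (Riverbend, w=10) cum 264
  y=12 (Northgate, w=50) cum 314  ← median
  y=17 (Lakeside, w=80) cum 394
  y=19 (Southcross, w=80) cum 474
  y=22 (Midtown, w=55) cum 529
  y=24 (Eastvale, w=40) cum 569
⇒ y* = 12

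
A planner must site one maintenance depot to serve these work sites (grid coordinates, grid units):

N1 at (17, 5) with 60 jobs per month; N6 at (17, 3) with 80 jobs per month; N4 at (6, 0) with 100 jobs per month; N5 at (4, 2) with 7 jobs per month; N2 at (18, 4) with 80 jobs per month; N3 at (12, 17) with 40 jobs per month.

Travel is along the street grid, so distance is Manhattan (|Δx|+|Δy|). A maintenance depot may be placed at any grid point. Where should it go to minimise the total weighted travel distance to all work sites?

(17, 3)

Manhattan distance separates: Σwᵢ(|x−xᵢ|+|y−yᵢ|) = Σwᵢ|x−xᵢ| + Σwᵢ|y−yᵢ|, so x and y are optimised independently as 1-D weighted medians.
Total weight W = 367; half = 183.5.
x-coordinate, sorted with cumulative weight:
  x=4 (N5, w=7) cum 7
  x=6 (N4, w=100) cum 107
  x=12 (N3, w=40) cum 147
  x=17 (N1, w=60) cum 207  ← median
  x=17 (N6, w=80) cum 287
  x=18 (N2, w=80) cum 367
⇒ x* = 17
y-coordinate, sorted with cumulative weight:
  y=0 (N4, w=100) cum 100
  y=2 (N5, w=7) cum 107
  y=3 (N6, w=80) cum 187  ← median
  y=4 (N2, w=80) cum 267
  y=5 (N1, w=60) cum 327
  y=17 (N3, w=40) cum 367
⇒ y* = 3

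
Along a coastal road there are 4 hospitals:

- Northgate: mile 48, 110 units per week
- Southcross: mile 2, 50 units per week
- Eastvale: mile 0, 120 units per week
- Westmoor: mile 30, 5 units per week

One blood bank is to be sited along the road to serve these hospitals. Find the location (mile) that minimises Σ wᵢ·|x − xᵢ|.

For a sum of weighted absolute distances on a line, the optimum is the weighted median (not the mean). Total weight W = 285; half-weight = 142.5.
Sort by position and accumulate weight:
  mile 0 (Eastvale, w=120) → cum 120
  mile 2 (Southcross, w=50) → cum 170  ≥ 142.5 → median here
  mile 30 (Westmoor, w=5) → cum 175
  mile 48 (Northgate, w=110) → cum 285
Optimal location: mile 2.

x = 2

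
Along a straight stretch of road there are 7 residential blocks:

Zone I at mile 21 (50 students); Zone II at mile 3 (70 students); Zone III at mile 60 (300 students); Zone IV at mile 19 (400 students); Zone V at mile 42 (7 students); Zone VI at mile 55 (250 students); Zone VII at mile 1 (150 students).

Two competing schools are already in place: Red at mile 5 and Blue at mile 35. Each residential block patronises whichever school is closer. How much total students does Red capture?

The indifferent point is the midpoint (5+35)/2 = 20; residential blocks left of it (closer to Red at 5) go to Red, those right go to Blue.
  Zone VII at 1 (w=150) → Red
  Zone II at 3 (w=70) → Red
  Zone IV at 19 (w=400) → Red
  Zone I at 21 (w=50) → Blue
  Zone V at 42 (w=7) → Blue
  Zone VI at 55 (w=250) → Blue
  Zone III at 60 (w=300) → Blue
Red captures 620; Blue captures 607.

620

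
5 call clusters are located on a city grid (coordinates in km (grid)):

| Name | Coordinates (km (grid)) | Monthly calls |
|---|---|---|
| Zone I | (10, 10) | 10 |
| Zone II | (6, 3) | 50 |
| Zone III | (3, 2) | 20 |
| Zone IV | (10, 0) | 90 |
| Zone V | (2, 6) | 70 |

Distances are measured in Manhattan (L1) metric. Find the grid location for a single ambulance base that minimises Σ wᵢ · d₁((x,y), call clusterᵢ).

Manhattan distance separates: Σwᵢ(|x−xᵢ|+|y−yᵢ|) = Σwᵢ|x−xᵢ| + Σwᵢ|y−yᵢ|, so x and y are optimised independently as 1-D weighted medians.
Total weight W = 240; half = 120.
x-coordinate, sorted with cumulative weight:
  x=2 (Zone V, w=70) cum 70
  x=3 (Zone III, w=20) cum 90
  x=6 (Zone II, w=50) cum 140  ← median
  x=10 (Zone I, w=10) cum 150
  x=10 (Zone IV, w=90) cum 240
⇒ x* = 6
y-coordinate, sorted with cumulative weight:
  y=0 (Zone IV, w=90) cum 90
  y=2 (Zone III, w=20) cum 110
  y=3 (Zone II, w=50) cum 160  ← median
  y=6 (Zone V, w=70) cum 230
  y=10 (Zone I, w=10) cum 240
⇒ y* = 3

(6, 3)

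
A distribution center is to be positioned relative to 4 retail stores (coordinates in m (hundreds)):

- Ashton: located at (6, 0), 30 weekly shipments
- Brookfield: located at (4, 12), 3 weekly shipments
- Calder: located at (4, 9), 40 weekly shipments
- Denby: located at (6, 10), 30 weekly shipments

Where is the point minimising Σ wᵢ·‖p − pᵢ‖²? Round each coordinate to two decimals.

(5.17, 6.76)

The minimiser of Σwᵢ‖p−pᵢ‖² is the weighted centroid p* = (Σwᵢpᵢ)/(Σwᵢ).
Σwᵢ = 103.
Σwᵢxᵢ = 30·6 + 3·4 + 40·4 + 30·6 = 532.
Σwᵢyᵢ = 30·0 + 3·12 + 40·9 + 30·10 = 696.
x* = 532/103 = 5.17, y* = 696/103 = 6.76.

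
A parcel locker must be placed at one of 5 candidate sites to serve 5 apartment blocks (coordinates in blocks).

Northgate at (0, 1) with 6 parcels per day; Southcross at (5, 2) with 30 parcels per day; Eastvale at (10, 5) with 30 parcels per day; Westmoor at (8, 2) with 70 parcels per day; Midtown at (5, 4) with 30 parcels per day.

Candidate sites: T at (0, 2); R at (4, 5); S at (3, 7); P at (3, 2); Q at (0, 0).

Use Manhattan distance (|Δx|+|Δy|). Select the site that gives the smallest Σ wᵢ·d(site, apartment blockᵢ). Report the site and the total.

P, total 854 blocks

Total weighted distance at each candidate:
  T (0, 2): total = 1316
  R (4, 5): total = 898
  S (3, 7): total = 1384
  P (3, 2): total = 854
  Q (0, 0): total = 1636
Minimum is at P with total 854 blocks.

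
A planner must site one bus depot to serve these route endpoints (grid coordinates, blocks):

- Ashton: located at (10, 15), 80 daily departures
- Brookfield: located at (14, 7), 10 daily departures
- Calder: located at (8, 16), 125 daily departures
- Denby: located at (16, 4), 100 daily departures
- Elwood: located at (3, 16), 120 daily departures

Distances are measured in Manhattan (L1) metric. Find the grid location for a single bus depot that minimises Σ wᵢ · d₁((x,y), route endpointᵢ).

Manhattan distance separates: Σwᵢ(|x−xᵢ|+|y−yᵢ|) = Σwᵢ|x−xᵢ| + Σwᵢ|y−yᵢ|, so x and y are optimised independently as 1-D weighted medians.
Total weight W = 435; half = 217.5.
x-coordinate, sorted with cumulative weight:
  x=3 (Elwood, w=120) cum 120
  x=8 (Calder, w=125) cum 245  ← median
  x=10 (Ashton, w=80) cum 325
  x=14 (Brookfield, w=10) cum 335
  x=16 (Denby, w=100) cum 435
⇒ x* = 8
y-coordinate, sorted with cumulative weight:
  y=4 (Denby, w=100) cum 100
  y=7 (Brookfield, w=10) cum 110
  y=15 (Ashton, w=80) cum 190
  y=16 (Calder, w=125) cum 315  ← median
  y=16 (Elwood, w=120) cum 435
⇒ y* = 16

(8, 16)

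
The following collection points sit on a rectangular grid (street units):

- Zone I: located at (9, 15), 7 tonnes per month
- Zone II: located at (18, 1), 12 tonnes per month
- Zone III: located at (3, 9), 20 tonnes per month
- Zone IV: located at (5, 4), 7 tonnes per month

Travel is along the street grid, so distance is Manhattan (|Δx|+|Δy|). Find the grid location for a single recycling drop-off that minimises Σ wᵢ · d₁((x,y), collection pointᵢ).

Manhattan distance separates: Σwᵢ(|x−xᵢ|+|y−yᵢ|) = Σwᵢ|x−xᵢ| + Σwᵢ|y−yᵢ|, so x and y are optimised independently as 1-D weighted medians.
Total weight W = 46; half = 23.
x-coordinate, sorted with cumulative weight:
  x=3 (Zone III, w=20) cum 20
  x=5 (Zone IV, w=7) cum 27  ← median
  x=9 (Zone I, w=7) cum 34
  x=18 (Zone II, w=12) cum 46
⇒ x* = 5
y-coordinate, sorted with cumulative weight:
  y=1 (Zone II, w=12) cum 12
  y=4 (Zone IV, w=7) cum 19
  y=9 (Zone III, w=20) cum 39  ← median
  y=15 (Zone I, w=7) cum 46
⇒ y* = 9

(5, 9)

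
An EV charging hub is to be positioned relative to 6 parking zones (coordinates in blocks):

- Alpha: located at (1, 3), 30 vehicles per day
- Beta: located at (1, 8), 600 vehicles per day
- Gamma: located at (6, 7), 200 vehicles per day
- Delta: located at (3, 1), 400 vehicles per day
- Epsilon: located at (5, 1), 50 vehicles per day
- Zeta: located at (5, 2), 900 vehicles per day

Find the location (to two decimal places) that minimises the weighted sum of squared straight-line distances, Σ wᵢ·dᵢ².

The minimiser of Σwᵢ‖p−pᵢ‖² is the weighted centroid p* = (Σwᵢpᵢ)/(Σwᵢ).
Σwᵢ = 2180.
Σwᵢxᵢ = 30·1 + 600·1 + 200·6 + 400·3 + 50·5 + 900·5 = 7780.
Σwᵢyᵢ = 30·3 + 600·8 + 200·7 + 400·1 + 50·1 + 900·2 = 8540.
x* = 7780/2180 = 3.57, y* = 8540/2180 = 3.92.

(3.57, 3.92)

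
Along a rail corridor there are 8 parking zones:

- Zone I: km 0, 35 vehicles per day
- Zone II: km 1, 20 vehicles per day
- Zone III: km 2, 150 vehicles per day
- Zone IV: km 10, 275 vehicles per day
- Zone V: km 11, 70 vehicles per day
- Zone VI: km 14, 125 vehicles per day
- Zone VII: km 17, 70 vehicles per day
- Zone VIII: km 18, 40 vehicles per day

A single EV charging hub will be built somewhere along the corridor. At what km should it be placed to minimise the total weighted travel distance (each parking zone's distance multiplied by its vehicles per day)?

For a sum of weighted absolute distances on a line, the optimum is the weighted median (not the mean). Total weight W = 785; half-weight = 392.5.
Sort by position and accumulate weight:
  km 0 (Zone I, w=35) → cum 35
  km 1 (Zone II, w=20) → cum 55
  km 2 (Zone III, w=150) → cum 205
  km 10 (Zone IV, w=275) → cum 480  ≥ 392.5 → median here
  km 11 (Zone V, w=70) → cum 550
  km 14 (Zone VI, w=125) → cum 675
  km 17 (Zone VII, w=70) → cum 745
  km 18 (Zone VIII, w=40) → cum 785
Optimal location: km 10.

x = 10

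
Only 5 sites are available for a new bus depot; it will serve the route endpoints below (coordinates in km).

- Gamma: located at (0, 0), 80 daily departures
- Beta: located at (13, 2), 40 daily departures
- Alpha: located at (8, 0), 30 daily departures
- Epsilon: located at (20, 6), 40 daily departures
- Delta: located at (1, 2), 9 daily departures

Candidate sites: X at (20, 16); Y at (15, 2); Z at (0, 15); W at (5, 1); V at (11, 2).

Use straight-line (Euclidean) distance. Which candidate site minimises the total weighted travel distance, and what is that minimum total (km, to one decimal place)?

Total weighted distance at each candidate:
  X (20, 16): total = 3887.5
  Y (15, 2): total = 1891.1
  Z (0, 15): total = 3440.0
  W (5, 1): total = 1494.8
  V (11, 2): total = 1566.5
Minimum is at W with total 1494.8 km.

W, total 1494.8 km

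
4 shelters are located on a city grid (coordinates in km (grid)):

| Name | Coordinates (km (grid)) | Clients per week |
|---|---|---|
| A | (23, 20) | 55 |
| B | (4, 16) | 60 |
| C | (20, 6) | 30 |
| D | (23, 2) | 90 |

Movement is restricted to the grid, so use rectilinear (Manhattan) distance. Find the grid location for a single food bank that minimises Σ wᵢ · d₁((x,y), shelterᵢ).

Manhattan distance separates: Σwᵢ(|x−xᵢ|+|y−yᵢ|) = Σwᵢ|x−xᵢ| + Σwᵢ|y−yᵢ|, so x and y are optimised independently as 1-D weighted medians.
Total weight W = 235; half = 117.5.
x-coordinate, sorted with cumulative weight:
  x=4 (B, w=60) cum 60
  x=20 (C, w=30) cum 90
  x=23 (A, w=55) cum 145  ← median
  x=23 (D, w=90) cum 235
⇒ x* = 23
y-coordinate, sorted with cumulative weight:
  y=2 (D, w=90) cum 90
  y=6 (C, w=30) cum 120  ← median
  y=16 (B, w=60) cum 180
  y=20 (A, w=55) cum 235
⇒ y* = 6

(23, 6)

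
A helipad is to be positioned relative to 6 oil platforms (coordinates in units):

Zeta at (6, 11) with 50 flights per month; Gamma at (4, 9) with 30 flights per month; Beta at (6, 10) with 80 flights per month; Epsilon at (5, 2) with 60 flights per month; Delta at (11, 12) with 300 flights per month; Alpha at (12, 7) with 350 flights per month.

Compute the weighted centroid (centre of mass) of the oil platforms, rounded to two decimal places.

(10.00, 8.95)

The minimiser of Σwᵢ‖p−pᵢ‖² is the weighted centroid p* = (Σwᵢpᵢ)/(Σwᵢ).
Σwᵢ = 870.
Σwᵢxᵢ = 50·6 + 30·4 + 80·6 + 60·5 + 300·11 + 350·12 = 8700.
Σwᵢyᵢ = 50·11 + 30·9 + 80·10 + 60·2 + 300·12 + 350·7 = 7790.
x* = 8700/870 = 10.00, y* = 7790/870 = 8.95.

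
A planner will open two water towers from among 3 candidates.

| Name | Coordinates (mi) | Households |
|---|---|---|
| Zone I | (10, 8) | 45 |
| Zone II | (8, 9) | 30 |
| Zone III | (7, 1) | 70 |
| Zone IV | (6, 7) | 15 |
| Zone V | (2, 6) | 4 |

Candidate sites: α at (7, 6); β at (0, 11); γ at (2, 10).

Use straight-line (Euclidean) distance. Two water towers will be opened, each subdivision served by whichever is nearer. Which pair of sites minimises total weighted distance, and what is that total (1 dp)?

Evaluate every pair (each demand assigned to the nearer of the two):
  {α, γ}: total = 644.3
  {α, β}: total = 648.3
  {β, γ}: total = 1365.3
Best pair: {α, γ} with total 644.3.

{α, γ}, total 644.3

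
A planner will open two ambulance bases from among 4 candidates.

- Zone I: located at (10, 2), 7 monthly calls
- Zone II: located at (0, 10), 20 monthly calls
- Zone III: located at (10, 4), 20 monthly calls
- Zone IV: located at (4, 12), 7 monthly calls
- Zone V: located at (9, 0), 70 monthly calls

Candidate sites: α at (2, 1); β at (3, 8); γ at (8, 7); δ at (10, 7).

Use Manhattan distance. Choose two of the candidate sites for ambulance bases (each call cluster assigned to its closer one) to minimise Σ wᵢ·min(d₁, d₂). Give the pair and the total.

Evaluate every pair (each demand assigned to the nearer of the two):
  {β, δ}: total = 790
  {β, γ}: total = 844
  {γ, δ}: total = 938
  {α, δ}: total = 952
  {α, β}: total = 978
  {α, γ}: total = 992
Best pair: {β, δ} with total 790.

{β, δ}, total 790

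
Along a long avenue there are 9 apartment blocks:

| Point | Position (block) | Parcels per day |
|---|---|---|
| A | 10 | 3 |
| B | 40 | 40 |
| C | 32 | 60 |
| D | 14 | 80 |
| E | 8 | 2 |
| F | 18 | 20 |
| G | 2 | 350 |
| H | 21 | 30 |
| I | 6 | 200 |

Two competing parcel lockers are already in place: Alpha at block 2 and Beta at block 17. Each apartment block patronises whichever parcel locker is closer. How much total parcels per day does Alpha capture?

552

The indifferent point is the midpoint (2+17)/2 = 9.5; apartment blocks left of it (closer to Alpha at 2) go to Alpha, those right go to Beta.
  G at 2 (w=350) → Alpha
  I at 6 (w=200) → Alpha
  E at 8 (w=2) → Alpha
  A at 10 (w=3) → Beta
  D at 14 (w=80) → Beta
  F at 18 (w=20) → Beta
  H at 21 (w=30) → Beta
  C at 32 (w=60) → Beta
  B at 40 (w=40) → Beta
Alpha captures 552; Beta captures 233.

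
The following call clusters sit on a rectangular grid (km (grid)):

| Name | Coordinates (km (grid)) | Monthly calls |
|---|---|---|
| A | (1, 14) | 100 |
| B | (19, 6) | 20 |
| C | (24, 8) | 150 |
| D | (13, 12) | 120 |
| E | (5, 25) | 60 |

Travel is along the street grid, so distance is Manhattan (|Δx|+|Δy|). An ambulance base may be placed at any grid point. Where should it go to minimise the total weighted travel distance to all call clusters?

Manhattan distance separates: Σwᵢ(|x−xᵢ|+|y−yᵢ|) = Σwᵢ|x−xᵢ| + Σwᵢ|y−yᵢ|, so x and y are optimised independently as 1-D weighted medians.
Total weight W = 450; half = 225.
x-coordinate, sorted with cumulative weight:
  x=1 (A, w=100) cum 100
  x=5 (E, w=60) cum 160
  x=13 (D, w=120) cum 280  ← median
  x=19 (B, w=20) cum 300
  x=24 (C, w=150) cum 450
⇒ x* = 13
y-coordinate, sorted with cumulative weight:
  y=6 (B, w=20) cum 20
  y=8 (C, w=150) cum 170
  y=12 (D, w=120) cum 290  ← median
  y=14 (A, w=100) cum 390
  y=25 (E, w=60) cum 450
⇒ y* = 12

(13, 12)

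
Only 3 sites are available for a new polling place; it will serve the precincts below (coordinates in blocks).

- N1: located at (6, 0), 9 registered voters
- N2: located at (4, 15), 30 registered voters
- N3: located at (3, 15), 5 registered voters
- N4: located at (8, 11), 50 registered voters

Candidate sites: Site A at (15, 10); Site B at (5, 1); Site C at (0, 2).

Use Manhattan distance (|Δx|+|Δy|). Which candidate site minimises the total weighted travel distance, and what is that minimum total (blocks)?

Site A, total 1136 blocks

Total weighted distance at each candidate:
  Site A (15, 10): total = 1136
  Site B (5, 1): total = 1198
  Site C (0, 2): total = 1512
Minimum is at Site A with total 1136 blocks.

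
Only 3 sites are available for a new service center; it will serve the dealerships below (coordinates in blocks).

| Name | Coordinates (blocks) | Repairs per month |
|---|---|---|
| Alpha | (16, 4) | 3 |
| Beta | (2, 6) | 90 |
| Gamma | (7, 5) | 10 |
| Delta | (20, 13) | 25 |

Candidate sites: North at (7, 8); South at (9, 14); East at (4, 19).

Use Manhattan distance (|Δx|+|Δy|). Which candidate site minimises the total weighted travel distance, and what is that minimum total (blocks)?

Total weighted distance at each candidate:
  North (7, 8): total = 1149
  South (9, 14): total = 1811
  East (4, 19): total = 2151
Minimum is at North with total 1149 blocks.

North, total 1149 blocks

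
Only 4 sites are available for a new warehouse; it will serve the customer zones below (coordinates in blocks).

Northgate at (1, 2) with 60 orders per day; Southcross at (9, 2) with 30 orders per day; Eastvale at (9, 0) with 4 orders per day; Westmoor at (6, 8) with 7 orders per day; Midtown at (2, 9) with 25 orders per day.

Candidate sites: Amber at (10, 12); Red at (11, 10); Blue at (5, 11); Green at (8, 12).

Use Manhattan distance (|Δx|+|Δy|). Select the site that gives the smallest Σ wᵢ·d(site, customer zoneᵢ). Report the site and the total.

Blue, total 1383 blocks

Total weighted distance at each candidate:
  Amber (10, 12): total = 1853
  Red (11, 10): total = 1727
  Blue (5, 11): total = 1383
  Green (8, 12): total = 1669
Minimum is at Blue with total 1383 blocks.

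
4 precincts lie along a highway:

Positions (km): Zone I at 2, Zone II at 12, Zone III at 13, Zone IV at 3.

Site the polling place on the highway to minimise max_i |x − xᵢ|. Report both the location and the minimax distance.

location 7.5, max distance 5.5

The 1-center on a line is the midpoint of the two extreme points: leftmost at 2, rightmost at 13.
Optimal location = (2 + 13)/2 = 7.5; maximum distance = (13 − 2)/2 = 5.5.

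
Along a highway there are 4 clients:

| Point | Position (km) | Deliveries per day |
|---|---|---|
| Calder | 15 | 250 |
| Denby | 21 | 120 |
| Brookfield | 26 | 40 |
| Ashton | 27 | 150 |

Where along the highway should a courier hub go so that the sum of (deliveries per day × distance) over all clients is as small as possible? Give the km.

For a sum of weighted absolute distances on a line, the optimum is the weighted median (not the mean). Total weight W = 560; half-weight = 280.
Sort by position and accumulate weight:
  km 15 (Calder, w=250) → cum 250
  km 21 (Denby, w=120) → cum 370  ≥ 280 → median here
  km 26 (Brookfield, w=40) → cum 410
  km 27 (Ashton, w=150) → cum 560
Optimal location: km 21.

x = 21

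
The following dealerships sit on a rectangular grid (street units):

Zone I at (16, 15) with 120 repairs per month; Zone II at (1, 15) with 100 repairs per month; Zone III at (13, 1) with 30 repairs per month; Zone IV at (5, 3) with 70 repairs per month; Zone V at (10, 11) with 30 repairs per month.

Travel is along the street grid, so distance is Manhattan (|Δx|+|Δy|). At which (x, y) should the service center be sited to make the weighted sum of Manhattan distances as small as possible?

(10, 15)

Manhattan distance separates: Σwᵢ(|x−xᵢ|+|y−yᵢ|) = Σwᵢ|x−xᵢ| + Σwᵢ|y−yᵢ|, so x and y are optimised independently as 1-D weighted medians.
Total weight W = 350; half = 175.
x-coordinate, sorted with cumulative weight:
  x=1 (Zone II, w=100) cum 100
  x=5 (Zone IV, w=70) cum 170
  x=10 (Zone V, w=30) cum 200  ← median
  x=13 (Zone III, w=30) cum 230
  x=16 (Zone I, w=120) cum 350
⇒ x* = 10
y-coordinate, sorted with cumulative weight:
  y=1 (Zone III, w=30) cum 30
  y=3 (Zone IV, w=70) cum 100
  y=11 (Zone V, w=30) cum 130
  y=15 (Zone I, w=120) cum 250  ← median
  y=15 (Zone II, w=100) cum 350
⇒ y* = 15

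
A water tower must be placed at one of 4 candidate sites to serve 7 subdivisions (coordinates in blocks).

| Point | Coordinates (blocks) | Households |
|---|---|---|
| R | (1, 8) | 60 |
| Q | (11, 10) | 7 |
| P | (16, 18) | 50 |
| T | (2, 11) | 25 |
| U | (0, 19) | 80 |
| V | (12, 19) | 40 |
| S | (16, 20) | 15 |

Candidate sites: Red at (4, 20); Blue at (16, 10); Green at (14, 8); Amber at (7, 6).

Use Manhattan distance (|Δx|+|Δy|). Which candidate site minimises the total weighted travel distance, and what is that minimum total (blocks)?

Red, total 2934 blocks

Total weighted distance at each candidate:
  Red (4, 20): total = 2934
  Blue (16, 10): total = 4500
  Green (14, 8): total = 4520
  Amber (7, 6): total = 4501
Minimum is at Red with total 2934 blocks.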